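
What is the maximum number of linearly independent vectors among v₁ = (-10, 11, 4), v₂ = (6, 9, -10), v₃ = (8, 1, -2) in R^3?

Row-reduce the 3×3 matrix with these as rows.
Exactly 3 pivots survive; hence the rank is 3.

3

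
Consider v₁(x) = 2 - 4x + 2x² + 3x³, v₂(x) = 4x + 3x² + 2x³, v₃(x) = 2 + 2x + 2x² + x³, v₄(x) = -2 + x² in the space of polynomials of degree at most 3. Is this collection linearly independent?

linearly independent

Write each element as a coordinate vector in ℝ⁴ using {1, x, …, x³}.
Form the 4×4 matrix with these as columns; its determinant is 60.
A nonzero determinant means the columns are linearly independent.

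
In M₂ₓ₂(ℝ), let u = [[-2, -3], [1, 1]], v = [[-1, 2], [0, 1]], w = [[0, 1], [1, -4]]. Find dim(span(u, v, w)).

Pass to coordinate vectors with respect to the basis {E₁₁, E₁₂, E₂₁, E₂₂}.
Put the 4×3 matrix [u|v|w] into echelon form.
Reduction leaves 3 leading entries, giving rank 3.

3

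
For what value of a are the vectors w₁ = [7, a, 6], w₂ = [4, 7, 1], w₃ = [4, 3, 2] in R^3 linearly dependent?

a = -19/4

Dependence holds iff the 3×3 matrix [w₁ w₂ w₃] is singular.
Expanding, det = -4*a - 19.
Solving -4*a - 19 = 0 yields a = -19/4.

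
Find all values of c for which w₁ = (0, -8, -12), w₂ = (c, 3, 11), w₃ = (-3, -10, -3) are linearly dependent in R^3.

c = -13/8

Place the vectors as rows of a 3×3 matrix; dependence ⇔ determinant zero.
Expanding, det = 96*c + 156.
Setting this to zero gives c = -13/8.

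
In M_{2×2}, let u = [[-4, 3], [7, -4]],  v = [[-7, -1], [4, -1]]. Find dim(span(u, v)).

dim = 2

Represent each element by its coordinate vector in ℝ⁴.
Form the matrix with u, v as columns and reduce.
There are 2 pivot columns, so rank = 2.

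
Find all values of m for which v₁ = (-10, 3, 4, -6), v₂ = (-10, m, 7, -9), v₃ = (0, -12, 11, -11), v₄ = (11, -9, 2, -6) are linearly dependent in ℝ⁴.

m = -3/11

The vectors are dependent exactly when the determinant of the matrix with rows v₁, v₂, v₃, v₄ vanishes.
The determinant works out to 682*m + 186.
This vanishes exactly when m = -3/11.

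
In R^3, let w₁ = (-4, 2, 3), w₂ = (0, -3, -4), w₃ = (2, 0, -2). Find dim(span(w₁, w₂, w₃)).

Put the 3×3 matrix [w₁|w₂|w₃] into echelon form.
There are 3 pivot columns, so rank = 3.

3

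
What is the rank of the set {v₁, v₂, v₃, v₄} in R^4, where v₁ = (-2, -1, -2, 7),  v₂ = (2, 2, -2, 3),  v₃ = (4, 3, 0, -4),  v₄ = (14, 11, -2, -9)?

Row-reduce the 4×4 matrix with these as rows.
Exactly 2 pivots survive; hence the rank is 2.

2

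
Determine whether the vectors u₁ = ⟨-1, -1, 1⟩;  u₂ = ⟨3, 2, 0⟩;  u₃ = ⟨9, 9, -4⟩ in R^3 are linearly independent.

The matrix [u₁|u₂|u₃] has determinant 5.
A nonzero determinant means the columns are linearly independent.

linearly independent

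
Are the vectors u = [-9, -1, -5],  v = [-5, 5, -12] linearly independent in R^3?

linearly independent

Place the vectors as rows of a 2×3 matrix and reduce to echelon form.
The reduction yields 2 nonzero rows, so the rank is 2.
Since rank = 2 (the number of vectors), the set is linearly independent.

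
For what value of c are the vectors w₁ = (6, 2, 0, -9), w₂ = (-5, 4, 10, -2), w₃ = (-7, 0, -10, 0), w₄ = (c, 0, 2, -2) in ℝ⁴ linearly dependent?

c = 22/5

Place the vectors as rows of a 4×4 matrix; dependence ⇔ determinant zero.
Cofactor expansion gives det = 1408 - 320*c.
Setting this to zero gives c = 22/5.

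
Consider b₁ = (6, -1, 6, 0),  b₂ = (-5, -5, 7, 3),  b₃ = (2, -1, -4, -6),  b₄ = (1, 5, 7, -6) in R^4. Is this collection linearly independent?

linearly independent

Place the vectors as rows of a 4×4 matrix and reduce to echelon form.
The reduction yields 4 nonzero rows, so the rank is 4.
Since rank = 4 (the number of vectors), the set is linearly independent.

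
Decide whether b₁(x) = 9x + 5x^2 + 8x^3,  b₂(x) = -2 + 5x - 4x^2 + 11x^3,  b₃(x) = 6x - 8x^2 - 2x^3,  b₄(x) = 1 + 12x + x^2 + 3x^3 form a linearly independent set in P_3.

Take coordinates with respect to the standard basis {1, x, …, x^3}.
The matrix [b₁|b₂|b₃|b₄] has determinant -300.
A nonzero determinant means the columns are linearly independent.

linearly independent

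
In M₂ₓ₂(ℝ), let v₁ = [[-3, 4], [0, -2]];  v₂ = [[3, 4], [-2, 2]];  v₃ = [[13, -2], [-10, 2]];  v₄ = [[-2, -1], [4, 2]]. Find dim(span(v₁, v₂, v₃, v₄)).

dim = 3

Use coordinates relative to {E₁₁, E₁₂, E₂₁, E₂₂}.
Form the matrix with v₁, v₂, v₃, v₄ as columns and reduce.
Reduction leaves 3 leading entries, giving rank 3.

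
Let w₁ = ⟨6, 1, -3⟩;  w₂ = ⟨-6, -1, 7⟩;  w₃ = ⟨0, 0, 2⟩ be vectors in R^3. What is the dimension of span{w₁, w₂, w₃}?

2

Apply Gaussian elimination to the matrix whose rows are w₁, w₂, w₃.
Exactly 2 pivots survive; hence the rank is 2.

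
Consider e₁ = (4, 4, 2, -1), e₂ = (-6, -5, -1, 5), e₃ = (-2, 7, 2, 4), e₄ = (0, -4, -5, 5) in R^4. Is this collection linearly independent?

The matrix [e₁|e₂|e₃|e₄] has determinant -804.
A nonzero determinant means the columns are linearly independent.

linearly independent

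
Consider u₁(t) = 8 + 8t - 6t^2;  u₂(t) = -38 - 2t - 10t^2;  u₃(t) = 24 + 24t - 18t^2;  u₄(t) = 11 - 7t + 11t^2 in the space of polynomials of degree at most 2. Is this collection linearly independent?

linearly dependent

Take coordinates with respect to the standard basis {1, t, t^2}.
There are 4 vectors in a 3-dimensional space, so they cannot be linearly independent.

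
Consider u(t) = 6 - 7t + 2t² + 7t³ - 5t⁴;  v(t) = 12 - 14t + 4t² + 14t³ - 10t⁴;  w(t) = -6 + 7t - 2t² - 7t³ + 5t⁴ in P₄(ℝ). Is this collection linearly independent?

Take coordinates with respect to the standard basis {1, t, …, t⁴}.
Row-reduce the matrix whose columns are u, v, w.
The reduction yields 1 nonzero row, so the rank is 1.
Since rank 1 < 3, the set is linearly dependent.
Indeed 2u - v = 0.

linearly dependent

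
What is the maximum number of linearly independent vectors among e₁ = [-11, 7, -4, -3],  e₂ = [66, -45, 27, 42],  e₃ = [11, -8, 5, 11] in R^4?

2

Apply Gaussian elimination to the matrix whose rows are e₁, e₂, e₃.
Exactly 2 pivots survive; hence the rank is 2.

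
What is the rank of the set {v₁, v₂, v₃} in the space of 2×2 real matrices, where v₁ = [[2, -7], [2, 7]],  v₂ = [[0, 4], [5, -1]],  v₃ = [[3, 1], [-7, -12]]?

Use coordinates relative to {E₁₁, E₁₂, E₂₁, E₂₂}.
Put the 4×3 matrix [v₁|v₂|v₃] into echelon form.
The echelon form has 3 nonzero rows, so the rank is 3.

3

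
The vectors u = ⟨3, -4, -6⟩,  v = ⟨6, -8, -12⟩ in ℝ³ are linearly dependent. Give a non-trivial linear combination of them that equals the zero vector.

Write the vectors as columns of a matrix and find a nonzero vector in its null space.
The free variable yields coefficients (2, -1) (any nonzero multiple also works).

2u - v = 0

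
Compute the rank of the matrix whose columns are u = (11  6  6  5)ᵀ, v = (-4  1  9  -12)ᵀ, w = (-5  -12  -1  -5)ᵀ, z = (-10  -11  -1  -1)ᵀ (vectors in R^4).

Form the matrix with u, v, w, z as columns and reduce.
There are 4 pivot columns, so rank = 4.

rank 4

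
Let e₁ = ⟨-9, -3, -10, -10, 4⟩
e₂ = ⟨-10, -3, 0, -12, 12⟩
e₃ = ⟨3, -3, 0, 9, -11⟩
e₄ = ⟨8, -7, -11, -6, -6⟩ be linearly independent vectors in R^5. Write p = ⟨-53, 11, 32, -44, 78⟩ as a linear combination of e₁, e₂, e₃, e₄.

Write p = c₁e₁ + … + c₄e₄ and equate components.
Back-substitution yields (c₁, …, c₄) = (-1, 4, -2, -2).

p = -e₁ + 4e₂ - 2e₃ - 2e₄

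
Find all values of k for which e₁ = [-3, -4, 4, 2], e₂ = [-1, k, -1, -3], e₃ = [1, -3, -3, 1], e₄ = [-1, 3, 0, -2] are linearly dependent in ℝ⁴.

Place the vectors as rows of a 4×4 matrix; dependence ⇔ determinant zero.
Expanding, det = 86 - 20*k.
Setting this to zero gives k = 43/10.

k = 43/10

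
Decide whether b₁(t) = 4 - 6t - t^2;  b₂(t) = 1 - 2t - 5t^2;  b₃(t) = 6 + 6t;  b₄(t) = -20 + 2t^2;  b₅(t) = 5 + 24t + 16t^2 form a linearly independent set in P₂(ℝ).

Write each element as a coordinate vector in ℝ³ using {1, t, t^2}.
There are 5 vectors in a 3-dimensional space, so they cannot be linearly independent.

linearly dependent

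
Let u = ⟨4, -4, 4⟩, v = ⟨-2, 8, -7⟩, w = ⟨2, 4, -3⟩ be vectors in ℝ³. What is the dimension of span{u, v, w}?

Put the 3×3 matrix [u|v|w] into echelon form.
Reduction leaves 2 leading entries, giving rank 2.

2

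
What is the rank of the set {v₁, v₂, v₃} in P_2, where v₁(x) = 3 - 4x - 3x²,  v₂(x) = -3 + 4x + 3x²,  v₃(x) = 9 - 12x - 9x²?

Pass to coordinate vectors with respect to the basis {1, x, x²}.
Row-reduce the 3×3 matrix with these as rows.
The echelon form has 1 nonzero row, so the rank is 1.

1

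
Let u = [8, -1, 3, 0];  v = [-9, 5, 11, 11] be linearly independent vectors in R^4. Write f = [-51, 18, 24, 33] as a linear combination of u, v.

f = -3u + 3v

Write f = a₁u + a₂v and equate components.
Back-substitution yields (a₁, a₂) = (-3, 3).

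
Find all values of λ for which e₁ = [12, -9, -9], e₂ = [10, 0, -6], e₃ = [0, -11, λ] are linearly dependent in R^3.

Place the vectors as rows of a 3×3 matrix; dependence ⇔ determinant zero.
The determinant works out to 90*λ + 198.
Solving 90*λ + 198 = 0 yields λ = -11/5.

λ = -11/5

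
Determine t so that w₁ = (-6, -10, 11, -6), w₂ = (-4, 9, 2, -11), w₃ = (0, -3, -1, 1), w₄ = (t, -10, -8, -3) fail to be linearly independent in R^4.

t = -17/6

The set is linearly dependent precisely when det[w₁; w₂; w₃; w₄] = 0.
Cofactor expansion gives det = -372*t - 1054.
Solving -372*t - 1054 = 0 yields t = -17/6.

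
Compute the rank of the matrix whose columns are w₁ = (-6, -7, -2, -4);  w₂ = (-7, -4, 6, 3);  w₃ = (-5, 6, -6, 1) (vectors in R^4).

3

Put the 4×3 matrix [w₁|w₂|w₃] into echelon form.
Exactly 3 pivots survive; hence the rank is 3.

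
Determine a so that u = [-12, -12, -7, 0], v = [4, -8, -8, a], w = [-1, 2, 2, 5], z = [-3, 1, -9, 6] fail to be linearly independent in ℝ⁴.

The set is linearly dependent precisely when det[u; v; w; z] = 0.
Expanding, det = 385*a + 7700.
This vanishes exactly when a = -20.

a = -20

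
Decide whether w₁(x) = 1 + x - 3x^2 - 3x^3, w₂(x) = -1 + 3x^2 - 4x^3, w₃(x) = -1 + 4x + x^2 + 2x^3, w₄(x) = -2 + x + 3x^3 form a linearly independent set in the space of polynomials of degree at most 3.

linearly independent

Write each element as a coordinate vector in ℝ⁴ using {1, x, …, x^3}.
Place the vectors as rows of a 4×4 matrix and reduce to echelon form.
The reduction yields 4 nonzero rows, so the rank is 4.
Since rank = 4 (the number of vectors), the set is linearly independent.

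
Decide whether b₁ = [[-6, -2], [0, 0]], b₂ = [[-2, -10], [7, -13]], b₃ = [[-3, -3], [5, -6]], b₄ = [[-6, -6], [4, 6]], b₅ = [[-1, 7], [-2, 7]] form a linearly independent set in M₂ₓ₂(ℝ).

Take coordinates with respect to the standard basis {E₁₁, E₁₂, E₂₁, E₂₂}.
There are 5 vectors in a 4-dimensional space, so they cannot be linearly independent.

linearly dependent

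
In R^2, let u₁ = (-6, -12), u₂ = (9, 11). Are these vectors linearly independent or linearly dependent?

Place the vectors as rows of a 2×2 matrix and reduce to echelon form.
The reduction yields 2 nonzero rows, so the rank is 2.
Since rank = 2 (the number of vectors), the set is linearly independent.

linearly independent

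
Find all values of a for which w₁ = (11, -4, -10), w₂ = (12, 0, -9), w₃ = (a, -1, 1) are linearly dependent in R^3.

The vectors are dependent exactly when the determinant of the matrix with rows w₁, w₂, w₃ vanishes.
The determinant works out to 36*a + 69.
Setting this to zero gives a = -23/12.

a = -23/12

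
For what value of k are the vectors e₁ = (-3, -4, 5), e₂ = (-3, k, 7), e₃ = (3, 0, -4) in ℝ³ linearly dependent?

k = -12

Place the vectors as rows of a 3×3 matrix; dependence ⇔ determinant zero.
Expanding, det = -3*k - 36.
Setting this to zero gives k = -12.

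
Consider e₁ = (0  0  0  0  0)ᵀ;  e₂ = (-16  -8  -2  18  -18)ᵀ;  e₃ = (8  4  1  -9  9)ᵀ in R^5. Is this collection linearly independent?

linearly dependent

One of the vectors is the zero vector, so the set is linearly dependent.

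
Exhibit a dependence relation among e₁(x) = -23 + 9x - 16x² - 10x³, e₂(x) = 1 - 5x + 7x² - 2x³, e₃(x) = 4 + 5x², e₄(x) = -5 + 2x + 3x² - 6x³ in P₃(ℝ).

e₁ + e₂ + 3e₃ - 2e₄ = 0

Take coordinates with respect to {1, x, …, x³}.
Row-reduce the matrix with e₁, e₂, e₃, e₄ as columns; the null space gives the coefficients.
A generator of the null space is (1, 1, 3, -2).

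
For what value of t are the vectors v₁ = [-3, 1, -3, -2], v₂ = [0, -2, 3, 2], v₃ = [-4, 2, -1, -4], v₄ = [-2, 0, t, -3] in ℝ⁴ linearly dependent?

Dependence holds iff the 4×4 matrix [v₁ v₂ v₃ v₄] is singular.
Cofactor expansion gives det = 4*t - 52.
This vanishes exactly when t = 13.

t = 13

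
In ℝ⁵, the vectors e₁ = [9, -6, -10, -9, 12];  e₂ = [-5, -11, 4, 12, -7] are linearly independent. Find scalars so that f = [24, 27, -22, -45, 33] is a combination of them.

f = e₁ - 3e₂

Set up the augmented matrix [e₁ | e₂ | f] and row-reduce.
The system has the unique solution (α₁, α₂) = (1, -3).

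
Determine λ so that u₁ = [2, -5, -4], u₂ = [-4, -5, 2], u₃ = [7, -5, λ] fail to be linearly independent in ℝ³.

Dependence holds iff the 3×3 matrix [u₁ u₂ u₃] is singular.
Cofactor expansion gives det = -30*λ - 270.
Solving -30*λ - 270 = 0 yields λ = -9.

λ = -9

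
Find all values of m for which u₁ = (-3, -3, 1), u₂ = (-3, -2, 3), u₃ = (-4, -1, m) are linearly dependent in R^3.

m = 22/3

The set is linearly dependent precisely when det[u₁; u₂; u₃] = 0.
Cofactor expansion gives det = 22 - 3*m.
Solving 22 - 3*m = 0 yields m = 22/3.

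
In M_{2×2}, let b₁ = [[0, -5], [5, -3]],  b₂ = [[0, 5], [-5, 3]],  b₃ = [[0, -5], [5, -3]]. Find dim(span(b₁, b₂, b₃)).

dim = 1

Represent each element by its coordinate vector in ℝ⁴.
Row-reduce the 3×4 matrix with these as rows.
Reduction leaves 1 leading entry, giving rank 1.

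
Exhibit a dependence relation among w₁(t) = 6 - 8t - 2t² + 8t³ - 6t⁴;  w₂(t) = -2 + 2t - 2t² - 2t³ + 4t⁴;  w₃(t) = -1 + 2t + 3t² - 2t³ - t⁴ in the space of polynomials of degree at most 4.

Write each element as a vector in ℝ⁵ using {1, t, …, t⁴}.
Row-reduce the matrix with w₁, w₂, w₃ as columns; the null space gives the coefficients.
A generator of the null space is (1, 2, 2).

w₁ + 2w₂ + 2w₃ = 0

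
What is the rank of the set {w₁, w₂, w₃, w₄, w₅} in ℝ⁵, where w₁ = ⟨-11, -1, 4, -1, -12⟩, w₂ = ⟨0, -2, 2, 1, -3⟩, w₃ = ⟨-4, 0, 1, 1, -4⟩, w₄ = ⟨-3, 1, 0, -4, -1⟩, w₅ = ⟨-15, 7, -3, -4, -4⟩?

rank 3

Row-reduce the 5×5 matrix with these as rows.
The echelon form has 3 nonzero rows, so the rank is 3.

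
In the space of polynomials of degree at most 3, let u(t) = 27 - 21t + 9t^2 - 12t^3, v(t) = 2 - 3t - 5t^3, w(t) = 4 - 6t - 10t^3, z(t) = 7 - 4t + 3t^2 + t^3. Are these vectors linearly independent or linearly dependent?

linearly dependent

Take coordinates with respect to the standard basis {1, t, …, t^3}.
One vector is a scalar multiple of another, so the set is dependent.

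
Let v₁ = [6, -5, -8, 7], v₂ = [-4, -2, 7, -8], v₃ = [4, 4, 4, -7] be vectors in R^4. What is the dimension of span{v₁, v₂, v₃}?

dim = 3

Put the 4×3 matrix [v₁|v₂|v₃] into echelon form.
The echelon form has 3 nonzero rows, so the rank is 3.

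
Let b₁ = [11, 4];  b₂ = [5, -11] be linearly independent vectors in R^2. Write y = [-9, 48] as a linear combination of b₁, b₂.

Solve the system with b₁, b₂ as columns and y as the right-hand side.
Back-substitution yields (a₁, a₂) = (1, -4).

y = b₁ - 4b₂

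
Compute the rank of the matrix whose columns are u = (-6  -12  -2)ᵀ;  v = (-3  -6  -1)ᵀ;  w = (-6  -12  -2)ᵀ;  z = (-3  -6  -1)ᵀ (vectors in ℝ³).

rank 1

Form the matrix with u, v, w, z as columns and reduce.
Exactly 1 pivot survives; hence the rank is 1.
(With 4 elements in a 3-dimensional space the rank is at most 3.)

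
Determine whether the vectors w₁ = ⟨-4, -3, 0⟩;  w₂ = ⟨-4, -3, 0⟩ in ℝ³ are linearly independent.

Row-reduce the matrix whose columns are w₁, w₂.
The reduction yields 1 nonzero row, so the rank is 1.
Since rank 1 < 2, the set is linearly dependent.
Indeed w₁ - w₂ = 0.

linearly dependent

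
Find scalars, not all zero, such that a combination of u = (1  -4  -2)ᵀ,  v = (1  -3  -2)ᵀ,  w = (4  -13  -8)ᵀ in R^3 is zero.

u + 3v - w = 0

Set up α₁u + … + α₃w = 0 and solve the homogeneous system.
One solution (up to scaling) is (1, 3, -1).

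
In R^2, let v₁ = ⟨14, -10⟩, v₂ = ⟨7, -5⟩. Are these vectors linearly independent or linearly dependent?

linearly dependent

Place the vectors as rows of a 2×2 matrix and reduce to echelon form.
The reduction yields 1 nonzero row, so the rank is 1.
Since rank 1 < 2, the set is linearly dependent.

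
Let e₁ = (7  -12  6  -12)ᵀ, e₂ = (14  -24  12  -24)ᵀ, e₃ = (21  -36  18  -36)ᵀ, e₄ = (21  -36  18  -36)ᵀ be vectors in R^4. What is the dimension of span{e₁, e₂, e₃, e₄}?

Row-reduce the 4×4 matrix with these as rows.
Exactly 1 pivot survives; hence the rank is 1.

dim = 1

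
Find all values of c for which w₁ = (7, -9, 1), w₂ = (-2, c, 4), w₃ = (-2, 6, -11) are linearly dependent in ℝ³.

c = 6/5

The set is linearly dependent precisely when det[w₁; w₂; w₃] = 0.
The determinant works out to 90 - 75*c.
This vanishes exactly when c = 6/5.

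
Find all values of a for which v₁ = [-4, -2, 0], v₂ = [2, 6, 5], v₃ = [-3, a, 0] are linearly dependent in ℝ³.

The set is linearly dependent precisely when det[v₁; v₂; v₃] = 0.
The determinant works out to 20*a + 30.
Solving 20*a + 30 = 0 yields a = -3/2.

a = -3/2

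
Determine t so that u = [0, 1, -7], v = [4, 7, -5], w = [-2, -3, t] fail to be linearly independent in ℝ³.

The set is linearly dependent precisely when det[u; v; w] = 0.
Cofactor expansion gives det = -4*t - 4.
Setting this to zero gives t = -1.

t = -1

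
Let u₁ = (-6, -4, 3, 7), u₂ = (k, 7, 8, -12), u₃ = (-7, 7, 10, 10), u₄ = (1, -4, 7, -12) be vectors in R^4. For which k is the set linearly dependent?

k = 21/5

Place the vectors as rows of a 4×4 matrix; dependence ⇔ determinant zero.
The determinant works out to 6363 - 1515*k.
This vanishes exactly when k = 21/5.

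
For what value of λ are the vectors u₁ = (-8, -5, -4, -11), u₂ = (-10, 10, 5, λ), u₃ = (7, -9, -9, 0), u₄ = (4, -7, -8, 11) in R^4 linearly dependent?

λ = 55

Place the vectors as rows of a 4×4 matrix; dependence ⇔ determinant zero.
The determinant works out to 6600 - 120*λ.
This vanishes exactly when λ = 55.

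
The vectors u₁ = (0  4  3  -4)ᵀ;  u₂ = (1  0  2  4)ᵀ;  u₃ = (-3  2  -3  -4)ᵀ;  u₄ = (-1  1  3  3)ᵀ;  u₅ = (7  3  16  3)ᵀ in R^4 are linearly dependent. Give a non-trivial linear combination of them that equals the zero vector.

2u₁ - u₂ - 3u₃ + u₄ - u₅ = 0

Row-reduce the matrix with u₁, u₂, u₃, u₄, u₅ as columns; the null space gives the coefficients.
One solution (up to scaling) is (2, -1, -3, 1, -1).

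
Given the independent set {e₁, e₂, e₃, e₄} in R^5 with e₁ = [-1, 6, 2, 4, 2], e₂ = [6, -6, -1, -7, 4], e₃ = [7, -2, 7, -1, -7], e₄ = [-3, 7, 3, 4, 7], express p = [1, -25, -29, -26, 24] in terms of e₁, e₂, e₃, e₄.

Since e₁, e₂, e₃, e₄ are independent, the coefficients expressing p are uniquely determined by a linear system.
Row-reducing the augmented matrix gives the unique coefficients (c₁, …, c₄) = (-1, 3, -3, -1).

p = -e₁ + 3e₂ - 3e₃ - e₄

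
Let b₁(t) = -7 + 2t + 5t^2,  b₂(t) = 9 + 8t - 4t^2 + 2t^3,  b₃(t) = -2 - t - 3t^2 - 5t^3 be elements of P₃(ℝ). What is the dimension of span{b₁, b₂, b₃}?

Represent each element by its coordinate vector in ℝ⁴.
Apply Gaussian elimination to the matrix whose rows are b₁, b₂, b₃.
The echelon form has 3 nonzero rows, so the rank is 3.

dim = 3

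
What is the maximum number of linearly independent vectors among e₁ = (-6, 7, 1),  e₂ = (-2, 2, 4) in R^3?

2

Row-reduce the 2×3 matrix with these as rows.
There are 2 pivot columns, so rank = 2.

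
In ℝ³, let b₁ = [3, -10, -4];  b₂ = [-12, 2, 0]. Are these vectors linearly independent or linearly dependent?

linearly independent

Row-reduce the matrix whose columns are b₁, b₂.
The reduction yields 2 nonzero rows, so the rank is 2.
Since rank = 2 (the number of vectors), the set is linearly independent.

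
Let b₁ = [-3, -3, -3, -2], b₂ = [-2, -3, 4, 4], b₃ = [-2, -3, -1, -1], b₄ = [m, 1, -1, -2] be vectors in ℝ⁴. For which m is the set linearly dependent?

m = 5/3

The set is linearly dependent precisely when det[b₁; b₂; b₃; b₄] = 0.
Cofactor expansion gives det = 25 - 15*m.
This vanishes exactly when m = 5/3.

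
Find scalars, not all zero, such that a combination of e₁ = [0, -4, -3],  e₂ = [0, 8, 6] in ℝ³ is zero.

2e₁ + e₂ = 0

Solve the homogeneous system with e₁, e₂ as columns by row-reducing the coefficient matrix.
The free variable yields coefficients (2, 1) (any nonzero multiple also works).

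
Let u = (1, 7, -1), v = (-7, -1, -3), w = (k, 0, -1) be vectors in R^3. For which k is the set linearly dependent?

k = -24/11

The set is linearly dependent precisely when det[u; v; w] = 0.
The determinant works out to -22*k - 48.
This vanishes exactly when k = -24/11.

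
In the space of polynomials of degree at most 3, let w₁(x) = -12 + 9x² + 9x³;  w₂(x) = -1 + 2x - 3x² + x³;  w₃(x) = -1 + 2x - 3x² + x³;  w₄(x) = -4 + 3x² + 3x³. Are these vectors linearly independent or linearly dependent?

linearly dependent

Take coordinates with respect to the standard basis {1, x, …, x³}.
Two of the vectors are equal, giving an immediate dependence.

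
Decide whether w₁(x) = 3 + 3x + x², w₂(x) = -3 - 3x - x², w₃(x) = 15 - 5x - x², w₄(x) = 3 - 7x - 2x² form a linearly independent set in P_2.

linearly dependent

Take coordinates with respect to the standard basis {1, x, x²}.
There are 4 vectors in a 3-dimensional space, so they cannot be linearly independent.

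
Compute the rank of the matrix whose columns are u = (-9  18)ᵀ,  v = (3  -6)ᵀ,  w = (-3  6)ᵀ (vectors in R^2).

Row-reduce the 3×2 matrix with these as rows.
The echelon form has 1 nonzero row, so the rank is 1.
(With 3 elements in a 2-dimensional space the rank is at most 2.)

1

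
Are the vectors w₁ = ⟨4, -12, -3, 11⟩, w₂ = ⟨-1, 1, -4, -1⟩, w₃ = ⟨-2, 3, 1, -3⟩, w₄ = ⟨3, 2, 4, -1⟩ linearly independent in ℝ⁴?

The matrix [w₁|w₂|w₃|w₄] has determinant 0.
A zero determinant means the columns are linearly dependent.
Indeed w₁ + w₂ + 3w₃ + w₄ = 0.

linearly dependent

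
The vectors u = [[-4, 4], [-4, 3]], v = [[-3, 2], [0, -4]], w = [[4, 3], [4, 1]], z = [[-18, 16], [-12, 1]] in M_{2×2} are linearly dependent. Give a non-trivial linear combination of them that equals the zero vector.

3u + 2v - z = 0

Take coordinates with respect to {E₁₁, E₁₂, E₂₁, E₂₂}.
Set up α₁u + … + α₄z = 0 and solve the homogeneous system.
The free variable yields coefficients (3, 2, 0, -1) (any nonzero multiple also works).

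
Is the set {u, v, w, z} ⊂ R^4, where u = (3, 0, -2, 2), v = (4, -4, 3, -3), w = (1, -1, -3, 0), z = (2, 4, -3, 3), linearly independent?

Row-reduce the matrix whose columns are u, v, w, z.
The reduction yields 4 nonzero rows, so the rank is 4.
Since rank = 4 (the number of vectors), the set is linearly independent.

linearly independent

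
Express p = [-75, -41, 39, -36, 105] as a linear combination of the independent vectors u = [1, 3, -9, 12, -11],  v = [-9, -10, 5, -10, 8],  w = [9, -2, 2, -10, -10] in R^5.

p = -3u + 4v - 4w

Solve the system with u, v, w as columns and p as the right-hand side.
Row-reducing the augmented matrix gives the unique coefficients (a₁, a₂, a₃) = (-3, 4, -4).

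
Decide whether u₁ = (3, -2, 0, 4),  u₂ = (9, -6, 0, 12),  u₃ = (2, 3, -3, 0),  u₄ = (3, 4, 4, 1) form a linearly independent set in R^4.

linearly dependent

One vector is a scalar multiple of another, so the set is dependent.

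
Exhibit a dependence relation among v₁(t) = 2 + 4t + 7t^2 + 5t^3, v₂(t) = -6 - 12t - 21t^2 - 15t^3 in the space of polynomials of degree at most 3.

Write each element as a vector in ℝ⁴ using {1, t, …, t^3}.
Solve the homogeneous system with v₁, v₂ as columns by row-reducing the coefficient matrix.
A generator of the null space is (3, 1).

3v₁ + v₂ = 0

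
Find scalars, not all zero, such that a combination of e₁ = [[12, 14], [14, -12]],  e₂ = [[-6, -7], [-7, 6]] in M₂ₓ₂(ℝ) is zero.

e₁ + 2e₂ = 0

Pass to coordinate vectors relative to the basis {E₁₁, E₁₂, E₂₁, E₂₂}.
Row-reduce the matrix with e₁, e₂ as columns; the null space gives the coefficients.
One solution (up to scaling) is (1, 2).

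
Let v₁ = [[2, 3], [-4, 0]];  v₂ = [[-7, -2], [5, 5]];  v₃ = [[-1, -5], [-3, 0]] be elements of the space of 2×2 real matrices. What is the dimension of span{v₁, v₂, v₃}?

dim = 3

Represent each element by its coordinate vector in ℝ⁴.
Row-reduce the 3×4 matrix with these as rows.
Reduction leaves 3 leading entries, giving rank 3.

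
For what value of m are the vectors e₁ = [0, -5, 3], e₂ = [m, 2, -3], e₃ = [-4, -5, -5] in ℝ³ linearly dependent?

m = -9/10

Place the vectors as rows of a 3×3 matrix; dependence ⇔ determinant zero.
The determinant works out to -40*m - 36.
Setting this to zero gives m = -9/10.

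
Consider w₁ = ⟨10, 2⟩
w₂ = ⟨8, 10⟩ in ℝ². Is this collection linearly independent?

linearly independent

Form the 2×2 matrix with these as columns; its determinant is 84.
A nonzero determinant means the columns are linearly independent.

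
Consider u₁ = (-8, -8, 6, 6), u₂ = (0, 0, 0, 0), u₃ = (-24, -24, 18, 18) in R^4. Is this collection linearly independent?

One of the vectors is the zero vector, so the set is linearly dependent.

linearly dependent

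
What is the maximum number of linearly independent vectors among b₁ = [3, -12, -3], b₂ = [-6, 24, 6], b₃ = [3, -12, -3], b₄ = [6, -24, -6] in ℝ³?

Row-reduce the 4×3 matrix with these as rows.
Exactly 1 pivot survives; hence the rank is 1.
(With 4 elements in a 3-dimensional space the rank is at most 3.)

1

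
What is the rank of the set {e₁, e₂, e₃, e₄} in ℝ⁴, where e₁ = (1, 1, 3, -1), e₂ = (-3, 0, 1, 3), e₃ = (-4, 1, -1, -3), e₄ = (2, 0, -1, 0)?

rank 4

Put the 4×4 matrix [e₁|e₂|e₃|e₄] into echelon form.
The echelon form has 4 nonzero rows, so the rank is 4.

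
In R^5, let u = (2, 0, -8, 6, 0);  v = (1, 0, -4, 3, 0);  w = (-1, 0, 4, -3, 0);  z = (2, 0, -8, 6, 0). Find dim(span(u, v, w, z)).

Put the 5×4 matrix [u|v|w|z] into echelon form.
Reduction leaves 1 leading entry, giving rank 1.

dim = 1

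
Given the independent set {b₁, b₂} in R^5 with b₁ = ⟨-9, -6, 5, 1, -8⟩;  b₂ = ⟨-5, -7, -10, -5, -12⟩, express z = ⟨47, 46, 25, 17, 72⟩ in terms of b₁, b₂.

Write z = a₁b₁ + a₂b₂ and equate components.
Back-substitution yields (a₁, a₂) = (-3, -4).

z = -3b₁ - 4b₂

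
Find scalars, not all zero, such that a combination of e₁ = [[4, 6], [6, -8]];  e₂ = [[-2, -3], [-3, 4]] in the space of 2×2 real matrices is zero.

e₁ + 2e₂ = 0

Pass to coordinate vectors relative to the basis {E₁₁, E₁₂, E₂₁, E₂₂}.
Set up α₁e₁ + α₂e₂ = 0 and solve the homogeneous system.
A generator of the null space is (1, 2).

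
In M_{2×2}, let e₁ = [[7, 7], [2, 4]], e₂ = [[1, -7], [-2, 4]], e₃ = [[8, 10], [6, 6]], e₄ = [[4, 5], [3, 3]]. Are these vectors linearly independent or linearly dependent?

Write each element as a coordinate vector in ℝ⁴ using {E₁₁, E₁₂, E₂₁, E₂₂}.
Row-reduce the matrix whose columns are e₁, e₂, e₃, e₄.
The reduction yields 3 nonzero rows, so the rank is 3.
Since rank 3 < 4, the set is linearly dependent.

linearly dependent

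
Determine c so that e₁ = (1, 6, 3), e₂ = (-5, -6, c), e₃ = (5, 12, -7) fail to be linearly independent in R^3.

c = 43/3

Dependence holds iff the 3×3 matrix [e₁ e₂ e₃] is singular.
The determinant works out to 18*c - 258.
This vanishes exactly when c = 43/3.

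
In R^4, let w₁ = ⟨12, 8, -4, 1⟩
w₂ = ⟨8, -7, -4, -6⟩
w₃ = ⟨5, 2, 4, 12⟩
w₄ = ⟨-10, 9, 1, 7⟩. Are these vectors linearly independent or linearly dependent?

linearly independent

Place the vectors as rows of a 4×4 matrix and reduce to echelon form.
The reduction yields 4 nonzero rows, so the rank is 4.
Since rank = 4 (the number of vectors), the set is linearly independent.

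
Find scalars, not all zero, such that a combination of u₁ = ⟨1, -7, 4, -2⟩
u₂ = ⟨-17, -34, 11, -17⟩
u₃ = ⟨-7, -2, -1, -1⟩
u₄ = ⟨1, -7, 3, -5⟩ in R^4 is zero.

2u₁ - u₂ + 3u₃ + 2u₄ = 0

Write the vectors as columns of a matrix and find a nonzero vector in its null space.
A generator of the null space is (2, -1, 3, 2).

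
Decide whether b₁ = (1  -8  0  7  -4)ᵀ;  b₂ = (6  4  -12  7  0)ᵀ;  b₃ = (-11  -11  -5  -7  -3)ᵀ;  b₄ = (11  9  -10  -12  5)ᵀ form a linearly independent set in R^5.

linearly independent

Place the vectors as rows of a 4×5 matrix and reduce to echelon form.
The reduction yields 4 nonzero rows, so the rank is 4.
Since rank = 4 (the number of vectors), the set is linearly independent.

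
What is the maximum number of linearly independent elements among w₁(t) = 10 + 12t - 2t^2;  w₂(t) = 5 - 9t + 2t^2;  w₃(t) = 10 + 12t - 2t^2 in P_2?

Represent each element by its coordinate vector in ℝ³.
Put the 3×3 matrix [w₁|w₂|w₃] into echelon form.
The echelon form has 2 nonzero rows, so the rank is 2.

2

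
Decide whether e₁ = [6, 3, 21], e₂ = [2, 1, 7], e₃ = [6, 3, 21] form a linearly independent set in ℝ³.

Row-reduce the matrix whose columns are e₁, e₂, e₃.
The reduction yields 1 nonzero row, so the rank is 1.
Since rank 1 < 3, the set is linearly dependent.
Indeed e₁ - 3e₂ = 0.

linearly dependent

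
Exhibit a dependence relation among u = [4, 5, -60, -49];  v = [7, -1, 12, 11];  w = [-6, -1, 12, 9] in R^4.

Write the vectors as columns of a matrix and find a nonzero vector in its null space.
A generator of the null space is (1, 2, 3).

u + 2v + 3w = 0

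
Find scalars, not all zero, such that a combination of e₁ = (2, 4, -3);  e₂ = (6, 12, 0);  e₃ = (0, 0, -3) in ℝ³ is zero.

3e₁ - e₂ - 3e₃ = 0

Row-reduce the matrix with e₁, e₂, e₃ as columns; the null space gives the coefficients.
One solution (up to scaling) is (3, -1, -3).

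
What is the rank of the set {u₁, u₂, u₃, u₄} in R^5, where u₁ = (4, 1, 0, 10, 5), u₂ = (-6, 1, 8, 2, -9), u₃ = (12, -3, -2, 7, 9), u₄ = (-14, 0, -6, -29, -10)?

rank 3

Put the 5×4 matrix [u₁|u₂|u₃|u₄] into echelon form.
There are 3 pivot columns, so rank = 3.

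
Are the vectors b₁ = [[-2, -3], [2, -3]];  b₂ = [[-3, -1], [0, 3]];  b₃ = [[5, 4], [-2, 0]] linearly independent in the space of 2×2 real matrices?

Take coordinates with respect to the standard basis {E₁₁, E₁₂, E₂₁, E₂₂}.
Row-reduce the matrix whose columns are b₁, b₂, b₃.
The reduction yields 2 nonzero rows, so the rank is 2.
Since rank 2 < 3, the set is linearly dependent.
Indeed b₁ + b₂ + b₃ = 0.

linearly dependent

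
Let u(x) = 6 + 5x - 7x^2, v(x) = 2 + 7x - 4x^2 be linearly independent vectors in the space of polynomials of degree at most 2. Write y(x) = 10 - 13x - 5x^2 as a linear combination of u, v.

y = 3u - 4v

Identify each element with its coordinate vector in ℝ³ via {1, x, x^2}.
Solve the system with u, v as columns and y as the right-hand side.
The system has the unique solution (a₁, a₂) = (3, -4).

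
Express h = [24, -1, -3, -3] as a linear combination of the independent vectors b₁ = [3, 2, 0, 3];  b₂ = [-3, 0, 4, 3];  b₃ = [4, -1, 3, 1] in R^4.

h = b₁ - 3b₂ + 3b₃

Write h = c₁b₁ + … + c₃b₃ and equate components.
Back-substitution yields (c₁, c₂, c₃) = (1, -3, 3).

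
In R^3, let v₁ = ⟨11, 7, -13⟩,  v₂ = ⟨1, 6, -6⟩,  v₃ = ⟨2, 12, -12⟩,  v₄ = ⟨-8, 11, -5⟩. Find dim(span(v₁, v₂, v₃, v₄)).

Row-reduce the 4×3 matrix with these as rows.
Reduction leaves 2 leading entries, giving rank 2.
(With 4 elements in a 3-dimensional space the rank is at most 3.)

dim = 2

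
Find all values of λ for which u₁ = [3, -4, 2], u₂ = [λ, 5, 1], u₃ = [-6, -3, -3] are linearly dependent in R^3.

λ = 8/3

Dependence holds iff the 3×3 matrix [u₁ u₂ u₃] is singular.
The determinant works out to 48 - 18*λ.
Setting this to zero gives λ = 8/3.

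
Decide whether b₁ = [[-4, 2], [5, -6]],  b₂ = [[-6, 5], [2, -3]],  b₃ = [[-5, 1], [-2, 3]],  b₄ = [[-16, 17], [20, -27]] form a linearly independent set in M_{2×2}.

linearly dependent

Write each element as a coordinate vector in ℝ⁴ using {E₁₁, E₁₂, E₂₁, E₂₂}.
Row-reduce the matrix whose columns are b₁, b₂, b₃, b₄.
The reduction yields 3 nonzero rows, so the rank is 3.
Since rank 3 < 4, the set is linearly dependent.
Indeed 2b₁ + 3b₂ - 2b₃ - b₄ = 0.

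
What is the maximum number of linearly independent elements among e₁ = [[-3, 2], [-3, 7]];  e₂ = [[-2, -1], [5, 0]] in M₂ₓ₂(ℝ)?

Pass to coordinate vectors with respect to the basis {E₁₁, E₁₂, E₂₁, E₂₂}.
Form the matrix with e₁, e₂ as columns and reduce.
Exactly 2 pivots survive; hence the rank is 2.

2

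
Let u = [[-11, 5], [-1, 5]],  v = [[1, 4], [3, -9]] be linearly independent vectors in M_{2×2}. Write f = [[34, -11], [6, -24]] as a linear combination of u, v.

Take coordinate vectors relative to {E₁₁, E₁₂, E₂₁, E₂₂}.
Solve the system with u, v as columns and f as the right-hand side.
Back-substitution yields (α₁, α₂) = (-3, 1).

f = -3u + v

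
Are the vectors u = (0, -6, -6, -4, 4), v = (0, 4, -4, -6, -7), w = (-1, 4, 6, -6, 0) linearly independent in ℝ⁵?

linearly independent

Place the vectors as rows of a 3×5 matrix and reduce to echelon form.
The reduction yields 3 nonzero rows, so the rank is 3.
Since rank = 3 (the number of vectors), the set is linearly independent.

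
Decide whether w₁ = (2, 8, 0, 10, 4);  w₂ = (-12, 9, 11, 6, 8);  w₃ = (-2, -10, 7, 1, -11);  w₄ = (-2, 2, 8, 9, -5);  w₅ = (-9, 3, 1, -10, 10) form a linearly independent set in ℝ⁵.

Row-reduce the matrix whose columns are w₁, w₂, w₃, w₄, w₅.
The reduction yields 5 nonzero rows, so the rank is 5.
Since rank = 5 (the number of vectors), the set is linearly independent.

linearly independent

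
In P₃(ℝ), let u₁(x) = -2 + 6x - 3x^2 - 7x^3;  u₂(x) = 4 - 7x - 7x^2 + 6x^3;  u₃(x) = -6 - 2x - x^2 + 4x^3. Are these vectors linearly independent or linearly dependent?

Take coordinates with respect to the standard basis {1, x, …, x^3}.
Place the vectors as rows of a 3×4 matrix and reduce to echelon form.
The reduction yields 3 nonzero rows, so the rank is 3.
Since rank = 3 (the number of vectors), the set is linearly independent.

linearly independent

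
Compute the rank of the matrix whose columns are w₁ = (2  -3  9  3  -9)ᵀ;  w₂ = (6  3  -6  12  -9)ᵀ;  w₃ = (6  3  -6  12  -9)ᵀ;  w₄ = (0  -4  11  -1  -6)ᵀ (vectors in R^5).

rank 2

Apply Gaussian elimination to the matrix whose rows are w₁, w₂, w₃, w₄.
Reduction leaves 2 leading entries, giving rank 2.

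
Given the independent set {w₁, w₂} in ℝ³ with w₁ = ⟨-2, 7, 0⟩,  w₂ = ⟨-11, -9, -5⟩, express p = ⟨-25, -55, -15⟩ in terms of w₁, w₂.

p = -4w₁ + 3w₂

Solve the system with w₁, w₂ as columns and p as the right-hand side.
Back-substitution yields (α₁, α₂) = (-4, 3).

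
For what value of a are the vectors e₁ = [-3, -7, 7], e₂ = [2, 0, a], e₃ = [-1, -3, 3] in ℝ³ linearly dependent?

Dependence holds iff the 3×3 matrix [e₁ e₂ e₃] is singular.
Expanding, det = -2*a.
Setting this to zero gives a = 0.

a = 0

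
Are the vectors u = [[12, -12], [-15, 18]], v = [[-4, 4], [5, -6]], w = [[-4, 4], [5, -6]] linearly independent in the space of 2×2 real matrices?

linearly dependent

Write each element as a coordinate vector in ℝ⁴ using {E₁₁, E₁₂, E₂₁, E₂₂}.
Two of the vectors are equal, giving an immediate dependence.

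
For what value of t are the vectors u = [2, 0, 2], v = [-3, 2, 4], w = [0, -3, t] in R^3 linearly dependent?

Place the vectors as rows of a 3×3 matrix; dependence ⇔ determinant zero.
The determinant works out to 4*t + 42.
Solving 4*t + 42 = 0 yields t = -21/2.

t = -21/2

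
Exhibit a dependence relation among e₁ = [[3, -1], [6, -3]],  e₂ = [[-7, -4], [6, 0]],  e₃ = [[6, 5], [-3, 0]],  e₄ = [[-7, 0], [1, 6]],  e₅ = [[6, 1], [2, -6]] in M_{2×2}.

Pass to coordinate vectors relative to the basis {E₁₁, E₁₂, E₂₁, E₂₂}.
Write the vectors as columns of a matrix and find a nonzero vector in its null space.
The free variable yields coefficients (0, 1, 1, -1, -1) (any nonzero multiple also works).

e₂ + e₃ - e₄ - e₅ = 0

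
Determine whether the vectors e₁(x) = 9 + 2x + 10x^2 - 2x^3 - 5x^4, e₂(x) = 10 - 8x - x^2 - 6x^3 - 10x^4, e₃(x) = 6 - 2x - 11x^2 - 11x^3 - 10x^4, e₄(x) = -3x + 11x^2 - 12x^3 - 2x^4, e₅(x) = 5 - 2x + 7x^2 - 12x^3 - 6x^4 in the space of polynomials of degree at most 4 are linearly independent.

linearly independent

Take coordinates with respect to the standard basis {1, x, …, x^4}.
The matrix [e₁|e₂|e₃|e₄|e₅] has determinant -5725.
A nonzero determinant means the columns are linearly independent.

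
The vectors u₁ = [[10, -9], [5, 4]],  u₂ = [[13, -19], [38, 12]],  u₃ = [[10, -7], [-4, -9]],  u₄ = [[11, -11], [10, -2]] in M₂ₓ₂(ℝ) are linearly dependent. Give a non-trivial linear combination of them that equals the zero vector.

Pass to coordinate vectors relative to the basis {E₁₁, E₁₂, E₂₁, E₂₂}.
Solve the homogeneous system with u₁, u₂, u₃, u₄ as columns by row-reducing the coefficient matrix.
One solution (up to scaling) is (0, 1, 2, -3).

u₂ + 2u₃ - 3u₄ = 0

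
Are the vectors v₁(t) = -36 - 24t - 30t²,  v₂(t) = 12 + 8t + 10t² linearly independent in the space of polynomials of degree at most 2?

linearly dependent

Write each element as a coordinate vector in ℝ³ using {1, t, t²}.
Place the vectors as rows of a 2×3 matrix and reduce to echelon form.
The reduction yields 1 nonzero row, so the rank is 1.
Since rank 1 < 2, the set is linearly dependent.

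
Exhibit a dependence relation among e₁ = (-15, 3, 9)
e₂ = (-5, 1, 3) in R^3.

Solve the homogeneous system with e₁, e₂ as columns by row-reducing the coefficient matrix.
The free variable yields coefficients (1, -3) (any nonzero multiple also works).

e₁ - 3e₂ = 0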